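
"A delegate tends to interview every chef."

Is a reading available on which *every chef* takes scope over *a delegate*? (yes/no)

Infinitival complements of raising predicates do not block QR; *every chef* and *a delegate* are effectively clausemates.
Clause-internal QR can adjoin the lower DP above the subject, yielding the inverse reading.

Yes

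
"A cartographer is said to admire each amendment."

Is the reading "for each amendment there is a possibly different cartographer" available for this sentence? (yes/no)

The paraphrase describes the scope ordering *each amendment* > *a cartographer*.
Infinitival complements of raising predicates do not block QR; *each amendment* and *a cartographer* are effectively clausemates.
Clause-internal QR can adjoin the lower DP above the subject, yielding the inverse reading.
So *each amendment* > *a cartographer* is among the available readings.

Yes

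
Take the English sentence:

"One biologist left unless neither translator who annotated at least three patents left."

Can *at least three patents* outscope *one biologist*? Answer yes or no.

No

The DP *at least three patents* is contained in the relative clause *who annotated at least three patents*, which is itself inside the adjunct *unless neither translator who annotated at least three patents left*.
The quantifier would have to escape first the RC and then the adjunct — two independent island violations.
*at least three patents* is confined to the island and cannot take scope over *one biologist*.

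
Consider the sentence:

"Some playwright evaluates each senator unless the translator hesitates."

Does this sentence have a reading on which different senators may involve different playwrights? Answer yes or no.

The described interpretation is the *each senator* > *some playwright* scoping.
Neither queried DP is inside the adjunct, so the adjunct-island constraint does not apply.
Nothing blocks QR of the lower DP to a position above the higher one, so inverse scope is available.

Yes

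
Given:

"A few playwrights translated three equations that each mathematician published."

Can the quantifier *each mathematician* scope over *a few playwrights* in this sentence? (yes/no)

*each mathematician* occurs within the relative clause *that each mathematician published* modifying *three equations*.
Relative clauses block scope extraction: QR cannot target a position outside the modified NP.
*each mathematician* > *a few playwrights* would require crossing that boundary, which is illicit.

No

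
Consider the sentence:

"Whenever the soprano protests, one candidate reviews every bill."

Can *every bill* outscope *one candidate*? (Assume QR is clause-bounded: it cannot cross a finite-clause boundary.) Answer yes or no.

Yes

The adjunct island is irrelevant here — *every bill* and *one candidate* are both in the matrix clause.
Clause-internal QR can adjoin the lower DP above the subject, yielding the inverse reading.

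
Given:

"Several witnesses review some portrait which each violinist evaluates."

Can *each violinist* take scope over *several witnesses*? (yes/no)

*each violinist* is embedded in the relative clause *which each violinist evaluates* modifying *some portrait*.
Quantifiers inside a relative clause are trapped there; the RC boundary blocks QR.
So *each violinist* cannot raise high enough to outscope *several witnesses*; only the surface ordering *several witnesses* > *each violinist* is available.

No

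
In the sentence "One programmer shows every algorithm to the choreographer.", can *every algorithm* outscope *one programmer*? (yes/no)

Yes

Both DPs are arguments of the same predicate; there is no clause or island boundary between them.
Since no island is crossed, the inverse ordering is licensed alongside surface scope.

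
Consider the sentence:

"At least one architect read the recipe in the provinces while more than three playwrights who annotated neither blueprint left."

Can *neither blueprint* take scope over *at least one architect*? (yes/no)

Structurally, *neither blueprint* is inside the relative clause *who annotated neither blueprint*, which is itself inside the adjunct *while more than three playwrights who annotated neither blueprint left*.
Two island boundaries intervene — the relative clause and the adjunct. Either alone would block QR.
Hence only narrow scope for *neither blueprint* (under *at least one architect*) survives.
(Only the surface reading survives: one fixed architect with respect to all the relevant blueprints.)

No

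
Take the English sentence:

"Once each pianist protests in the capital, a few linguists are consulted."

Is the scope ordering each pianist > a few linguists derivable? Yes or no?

No

*each pianist* sits inside the adjunct clause *once each pianist protests in the capital*.
Since the clause is an adjunct (not a complement), the Adjunct Condition blocks QR across its edge.
*each pianist* is confined to the island and cannot take scope over *a few linguists*.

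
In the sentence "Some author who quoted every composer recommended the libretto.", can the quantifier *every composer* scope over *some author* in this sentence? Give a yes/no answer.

No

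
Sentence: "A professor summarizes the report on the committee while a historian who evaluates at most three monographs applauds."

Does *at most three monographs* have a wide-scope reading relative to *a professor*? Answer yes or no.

Structurally, *at most three monographs* is inside the relative clause *who evaluates at most three monographs*, which is itself inside the adjunct *while a historian who evaluates at most three monographs applauds*.
Both the relative clause and the enclosing adjunct are scope islands; QR cannot cross either.
*at most three monographs* > *a professor* would require crossing that boundary, which is illicit.

No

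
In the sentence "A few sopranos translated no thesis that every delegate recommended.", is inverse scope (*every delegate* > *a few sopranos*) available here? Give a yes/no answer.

The DP *every delegate* is contained in the relative clause *that every delegate recommended* modifying *no thesis*.
The relative clause forms an island for QR, so the quantifier is confined to the head noun's restrictor.
*every delegate* > *a few sopranos* would require crossing that boundary, which is illicit.

No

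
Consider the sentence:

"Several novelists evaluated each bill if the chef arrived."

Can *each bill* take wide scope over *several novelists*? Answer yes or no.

Yes

Although there is an adjunct clause, *each bill* is in the main clause, not inside the adjunct.
No island intervenes, so both surface and inverse scope are derivable.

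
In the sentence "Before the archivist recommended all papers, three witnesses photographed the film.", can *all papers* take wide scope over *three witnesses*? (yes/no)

No

Structurally, *all papers* is inside the adjunct clause *before the archivist recommended all papers*.
Adjunct clauses are scope islands: a quantifier inside an adjunct cannot raise into the matrix clause.
The ordering *all papers* > *three witnesses* is therefore underivable.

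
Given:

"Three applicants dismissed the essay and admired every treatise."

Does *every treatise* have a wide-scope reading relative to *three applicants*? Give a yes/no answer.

No

*every treatise* is embedded in one conjunct of the coordinate structure (*admired every treatise*).
A quantifier cannot raise out of one conjunct of a coordination across the whole coordinate structure — the CSC applies to QR.
The inverse ordering *every treatise* > *three applicants* is therefore underivable.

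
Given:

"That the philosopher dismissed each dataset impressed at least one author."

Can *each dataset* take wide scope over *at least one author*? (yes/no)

No

*each dataset* occurs within the sentential subject *that the philosopher dismissed each dataset*.
The Sentential Subject Constraint rules out raising the quantifier out of the that-clause subject.
There is no licit LF on which *each dataset* c-commands *at least one author*.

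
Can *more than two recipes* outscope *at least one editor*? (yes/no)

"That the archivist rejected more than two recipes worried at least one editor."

The target quantifier *more than two recipes* is part of the sentential subject *that the archivist rejected more than two recipes*.
Sentential subjects are islands: a quantifier inside the subject clause cannot raise over the matrix predicate.
So the wide-scope reading for *more than two recipes* is blocked.

No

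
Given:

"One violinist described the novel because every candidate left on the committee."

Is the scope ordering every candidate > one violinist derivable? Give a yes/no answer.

No

The DP *every candidate* is contained in the adjunct clause *because every candidate left on the committee*.
Since the clause is an adjunct (not a complement), the Adjunct Condition blocks QR across its edge.
So *every candidate* cannot raise high enough to outscope *one violinist*; only the surface ordering *one violinist* > *every candidate* is available.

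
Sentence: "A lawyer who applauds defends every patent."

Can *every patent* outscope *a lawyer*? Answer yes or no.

Yes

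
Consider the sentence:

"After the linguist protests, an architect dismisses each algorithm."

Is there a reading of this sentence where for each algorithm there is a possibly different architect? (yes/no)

The paraphrase describes the scope ordering *each algorithm* > *an architect*.
Although there is an adjunct clause, *each algorithm* is in the main clause, not inside the adjunct.
Clause-internal QR can adjoin the lower DP above the subject, yielding the inverse reading.
The sentence is scopally ambiguous between *an architect* > *each algorithm* and *each algorithm* > *an architect*.

Yes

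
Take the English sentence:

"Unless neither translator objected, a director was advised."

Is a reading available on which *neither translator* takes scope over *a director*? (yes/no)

No

The DP *neither translator* is contained in the adjunct clause *unless neither translator objected*.
Adjunct clauses are scope islands: a quantifier inside an adjunct cannot raise into the matrix clause.
So *neither translator* cannot raise to a position above *a director*.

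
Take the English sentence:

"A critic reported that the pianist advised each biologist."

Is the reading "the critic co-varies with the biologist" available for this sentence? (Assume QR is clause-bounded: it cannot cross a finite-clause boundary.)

That reading corresponds to *each biologist* > *a critic*.
*each biologist* occurs within the finite complement clause *that the pianist advised each biologist*.
QR is clause-bounded, so the finite complement is a scope island for the embedded quantifier.
There is no licit LF on which *each biologist* c-commands *a critic*.

No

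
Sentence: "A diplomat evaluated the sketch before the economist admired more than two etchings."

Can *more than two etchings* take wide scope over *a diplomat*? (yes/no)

No

The DP *more than two etchings* is contained in the adjunct clause *before the economist admired more than two etchings*.
Scope out of an adjunct clause is unavailable: QR respects the adjunct-island constraint.
So *more than two etchings* cannot raise to a position above *a diplomat*.
(Only the surface reading survives: one fixed diplomat with respect to all the relevant etchings.)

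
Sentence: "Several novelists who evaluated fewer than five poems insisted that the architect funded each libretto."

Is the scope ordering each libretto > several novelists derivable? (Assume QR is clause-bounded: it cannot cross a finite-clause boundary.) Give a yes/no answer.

The DP *each libretto* is contained in the finite complement clause *that the architect funded each libretto*.
Under clause-bounded QR, a quantifier in an embedded finite clause cannot raise into the matrix clause.
*each libretto* is confined to the island and cannot take scope over *several novelists*.

No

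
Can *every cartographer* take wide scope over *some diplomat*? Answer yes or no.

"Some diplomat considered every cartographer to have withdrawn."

The ECM infinitive is scope-transparent — *every cartographer* is free to raise above *some diplomat*.
With no island boundary between them, the object can take inverse scope over the subject via ordinary QR within the clause.

Yes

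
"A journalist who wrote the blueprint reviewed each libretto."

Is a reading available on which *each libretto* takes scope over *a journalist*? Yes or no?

*each libretto* is a matrix argument; only *a journalist* is modified by the relative clause *who wrote the blueprint*, so the RC island is irrelevant to the target quantifier.
QR within a single clause is free, so the lower quantifier may take scope over the higher one.

Yes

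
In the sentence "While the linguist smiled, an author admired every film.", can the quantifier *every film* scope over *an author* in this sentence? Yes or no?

Yes

The adjunct island is irrelevant here — *every film* and *an author* are both in the matrix clause.
With no island boundary between them, the object can take inverse scope over the subject via ordinary QR within the clause.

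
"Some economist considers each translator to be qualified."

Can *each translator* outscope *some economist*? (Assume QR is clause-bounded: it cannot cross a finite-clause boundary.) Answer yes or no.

*each translator* is an ECM subject; ECM complements are not islands, and the embedded quantifier may take matrix scope.
Since no island is crossed, the inverse ordering is licensed alongside surface scope.
Both orderings are possible: *some economist* > *each translator* and *each translator* > *some economist*.

Yes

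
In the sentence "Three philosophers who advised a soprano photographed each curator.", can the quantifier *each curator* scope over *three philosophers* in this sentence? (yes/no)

*each curator* sits in the matrix clause, not in the relative clause on *three philosophers*.
No island intervenes, so both surface and inverse scope are derivable.

Yes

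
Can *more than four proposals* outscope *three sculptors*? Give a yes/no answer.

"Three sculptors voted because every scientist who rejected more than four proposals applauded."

The DP *more than four proposals* is contained in the relative clause *who rejected more than four proposals*, which is itself inside the adjunct *because every scientist who rejected more than four proposals applauded*.
Both the relative clause and the enclosing adjunct are scope islands; QR cannot cross either.
The inverse ordering *more than four proposals* > *three sculptors* is therefore underivable.

No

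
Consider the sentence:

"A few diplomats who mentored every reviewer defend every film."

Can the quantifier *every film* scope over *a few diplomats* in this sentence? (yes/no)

Yes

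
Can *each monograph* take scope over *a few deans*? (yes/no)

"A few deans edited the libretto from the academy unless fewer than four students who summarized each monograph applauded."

No

The target quantifier *each monograph* is part of the relative clause *who summarized each monograph*, which is itself inside the adjunct *unless fewer than four students who summarized each monograph applauded*.
Both the relative clause and the enclosing adjunct are scope islands; QR cannot cross either.
So *each monograph* cannot raise high enough to outscope *a few deans*; only the surface ordering *a few deans* > *each monograph* is available.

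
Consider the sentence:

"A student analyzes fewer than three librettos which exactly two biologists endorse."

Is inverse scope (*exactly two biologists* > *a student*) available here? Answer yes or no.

No

*exactly two biologists* is embedded in the relative clause *which exactly two biologists endorse* modifying *fewer than three librettos*.
Relative clauses are scope islands: a quantifier cannot QR out of a relative clause to take scope in the matrix clause.
*exactly two biologists* > *a student* would require crossing that boundary, which is illicit.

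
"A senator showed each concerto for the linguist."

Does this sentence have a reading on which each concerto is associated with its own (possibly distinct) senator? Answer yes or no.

The described interpretation is the *each concerto* > *a senator* scoping.
*a senator* and *each concerto* are co-arguments of the matrix verb, with nothing but a clause-internal boundary between them.
QR within a single clause is free, so the lower quantifier may take scope over the higher one.

Yes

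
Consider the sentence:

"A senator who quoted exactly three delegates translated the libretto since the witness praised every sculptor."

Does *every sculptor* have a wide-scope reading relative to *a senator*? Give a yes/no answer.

No

Structurally, *every sculptor* is inside the adjunct clause *since the witness praised every sculptor*.
Adverbial clauses are not L-marked, so they are barriers for QR — the quantifier cannot escape the adjunct.
The inverse ordering *every sculptor* > *a senator* is therefore underivable.
(Only the surface reading survives: one fixed senator with respect to all the relevant sculptors.)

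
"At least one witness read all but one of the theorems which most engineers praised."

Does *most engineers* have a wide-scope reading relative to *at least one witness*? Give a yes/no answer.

No

*most engineers* is embedded in the relative clause *which most engineers praised* modifying *all but one of the theorems*.
Quantifiers inside a relative clause are trapped there; the RC boundary blocks QR.
*most engineers* is confined to the island and cannot take scope over *at least one witness*.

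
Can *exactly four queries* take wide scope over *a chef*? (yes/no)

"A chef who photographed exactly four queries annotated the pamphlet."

*exactly four queries* occurs within the relative clause *who photographed exactly four queries*.
QR out of a relative clause is ruled out by the relative-clause island constraint.
So *exactly four queries* cannot raise to a position above *a chef*.
(Only the surface reading survives: one fixed chef with respect to all the relevant queries.)

No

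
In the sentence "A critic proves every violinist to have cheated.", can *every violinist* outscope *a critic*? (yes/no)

Yes

*every violinist* is an ECM subject; ECM complements are not islands, and the embedded quantifier may take matrix scope.
Nothing blocks QR of the lower DP to a position above the higher one, so inverse scope is available.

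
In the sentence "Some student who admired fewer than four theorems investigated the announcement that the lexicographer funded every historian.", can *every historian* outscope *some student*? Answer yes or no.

No

Structurally, *every historian* is inside the complex NP *the announcement that the lexicographer funded every historian*.
Since the clause is the complement of a nominal head, the CNPC blocks scope extraction.
The inverse ordering *every historian* > *some student* is therefore underivable.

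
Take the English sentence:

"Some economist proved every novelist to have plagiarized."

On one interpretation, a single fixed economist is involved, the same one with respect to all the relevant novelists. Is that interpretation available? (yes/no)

Yes

The described interpretation is the *some economist* > *every novelist* scoping.
Nothing needs to raise for *some economist* > *every novelist*, so no island constraint is at stake.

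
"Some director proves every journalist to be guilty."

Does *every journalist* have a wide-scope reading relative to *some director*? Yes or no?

Yes

This is an ECM construction: *every journalist* is the infinitival subject, Case-marked by the matrix verb, and the infinitive is transparent for QR.
Since no island is crossed, the inverse ordering is licensed alongside surface scope.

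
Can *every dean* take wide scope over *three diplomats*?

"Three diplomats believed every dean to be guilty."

ECM infinitives lack a CP barrier, so *every dean* can QR over the matrix subject *three diplomats*.
Since no island is crossed, the inverse ordering is licensed alongside surface scope.

Yes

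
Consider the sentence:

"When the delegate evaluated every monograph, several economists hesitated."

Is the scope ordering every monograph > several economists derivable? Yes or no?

No

Structurally, *every monograph* is inside the adjunct clause *when the delegate evaluated every monograph*.
Adjunct clauses are scope islands: a quantifier inside an adjunct cannot raise into the matrix clause.
So the wide-scope reading for *every monograph* is blocked.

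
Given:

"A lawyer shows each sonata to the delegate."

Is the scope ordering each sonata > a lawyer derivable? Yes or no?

Yes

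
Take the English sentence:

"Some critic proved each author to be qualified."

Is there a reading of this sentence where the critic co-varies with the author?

This is the *each author* > *some critic* reading.
This is an ECM construction: *each author* is the infinitival subject, Case-marked by the matrix verb, and the infinitive is transparent for QR.
Since no island is crossed, the inverse ordering is licensed alongside surface scope.
So *each author* > *some critic* is among the available readings.

Yes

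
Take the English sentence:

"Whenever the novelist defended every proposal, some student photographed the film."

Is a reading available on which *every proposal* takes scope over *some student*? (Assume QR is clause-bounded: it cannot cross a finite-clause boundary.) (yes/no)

No

*every proposal* occurs within the adjunct clause *whenever the novelist defended every proposal*.
Adverbial clauses are not L-marked, so they are barriers for QR — the quantifier cannot escape the adjunct.
*every proposal* > *some student* would require crossing that boundary, which is illicit.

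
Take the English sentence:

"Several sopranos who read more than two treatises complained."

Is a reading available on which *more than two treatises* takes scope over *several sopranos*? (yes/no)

No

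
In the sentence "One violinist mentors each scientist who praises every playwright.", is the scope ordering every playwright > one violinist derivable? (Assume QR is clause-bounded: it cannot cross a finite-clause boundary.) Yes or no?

No

Structurally, *every playwright* is inside the relative clause *who praises every playwright* modifying *each scientist*.
The relative clause forms an island for QR, so the quantifier is confined to the head noun's restrictor.
So the wide-scope reading for *every playwright* is blocked.
(Only the surface reading survives: one fixed violinist with respect to all the relevant playwrights.)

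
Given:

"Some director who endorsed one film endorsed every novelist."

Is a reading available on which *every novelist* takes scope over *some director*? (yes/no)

*every novelist* is a matrix argument; only *some director* is modified by the relative clause *who endorsed one film*, so the RC island is irrelevant to the target quantifier.
Ordinary QR to a clause-peripheral position gives the wide-scope LF for the lower DP.

Yes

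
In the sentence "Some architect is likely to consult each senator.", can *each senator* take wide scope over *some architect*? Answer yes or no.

Yes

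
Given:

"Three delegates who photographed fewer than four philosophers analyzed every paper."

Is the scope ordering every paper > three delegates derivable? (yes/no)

*every paper* is a matrix argument; only *three delegates* is modified by the relative clause *who photographed fewer than four philosophers*, so the RC island is irrelevant to the target quantifier.
QR within a single clause is free, so the lower quantifier may take scope over the higher one.

Yes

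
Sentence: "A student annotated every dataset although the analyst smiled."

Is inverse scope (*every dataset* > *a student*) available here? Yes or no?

The adjunct clause does not contain *every dataset*, which is the matrix object.
Since no island is crossed, the inverse ordering is licensed alongside surface scope.

Yes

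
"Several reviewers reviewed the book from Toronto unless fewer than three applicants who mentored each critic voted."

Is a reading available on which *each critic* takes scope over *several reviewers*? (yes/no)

No

The target quantifier *each critic* is part of the relative clause *who mentored each critic*, which is itself inside the adjunct *unless fewer than three applicants who mentored each critic voted*.
Both the relative clause and the enclosing adjunct are scope islands; QR cannot cross either.
The inverse ordering *each critic* > *several reviewers* is therefore underivable.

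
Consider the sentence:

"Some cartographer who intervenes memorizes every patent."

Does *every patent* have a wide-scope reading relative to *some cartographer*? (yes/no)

*every patent* is a matrix argument; only *some cartographer* is modified by the relative clause *who intervenes*, so the RC island is irrelevant to the target quantifier.
No island intervenes, so both surface and inverse scope are derivable.
Both orderings are possible: *some cartographer* > *every patent* and *every patent* > *some cartographer*.

Yes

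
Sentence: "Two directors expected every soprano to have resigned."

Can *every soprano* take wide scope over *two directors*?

*every soprano* is an ECM subject; ECM complements are not islands, and the embedded quantifier may take matrix scope.
With no island boundary between them, the object can take inverse scope over the subject via ordinary QR within the clause.

Yes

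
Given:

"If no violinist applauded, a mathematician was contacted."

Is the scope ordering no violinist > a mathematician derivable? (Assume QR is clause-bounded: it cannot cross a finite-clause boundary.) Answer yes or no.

No

*no violinist* occurs within the adjunct clause *if no violinist applauded*.
Since the clause is an adjunct (not a complement), the Adjunct Condition blocks QR across its edge.
The ordering *no violinist* > *a mathematician* is therefore underivable.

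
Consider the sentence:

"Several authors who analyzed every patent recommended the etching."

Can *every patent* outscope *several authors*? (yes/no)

*every patent* occurs within the relative clause *who analyzed every patent*.
QR out of a relative clause is ruled out by the relative-clause island constraint.
*every patent* is confined to the island and cannot take scope over *several authors*.

No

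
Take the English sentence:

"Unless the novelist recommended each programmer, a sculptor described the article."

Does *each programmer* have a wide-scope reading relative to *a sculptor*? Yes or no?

*each programmer* sits inside the adjunct clause *unless the novelist recommended each programmer*.
Adverbial clauses are not L-marked, so they are barriers for QR — the quantifier cannot escape the adjunct.
*each programmer* > *a sculptor* would require crossing that boundary, which is illicit.

No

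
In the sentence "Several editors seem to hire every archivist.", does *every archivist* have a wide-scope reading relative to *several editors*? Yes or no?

Raising constructions are monoclausal for scope purposes; *every archivist* is not separated from *several editors* by any island.
With no island boundary between them, the object can take inverse scope over the subject via ordinary QR within the clause.

Yes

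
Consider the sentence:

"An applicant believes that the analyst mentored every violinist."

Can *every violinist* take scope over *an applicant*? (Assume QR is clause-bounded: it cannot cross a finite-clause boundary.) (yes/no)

No

*every violinist* is embedded in the finite complement clause *that the analyst mentored every violinist*.
With QR restricted to its own tensed clause, the embedded quantifier cannot reach a matrix scope position.
The inverse ordering *every violinist* > *an applicant* is therefore underivable.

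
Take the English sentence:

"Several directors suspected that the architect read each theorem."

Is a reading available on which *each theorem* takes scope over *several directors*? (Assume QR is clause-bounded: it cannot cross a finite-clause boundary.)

No

Structurally, *each theorem* is inside the finite complement clause *that the architect read each theorem*.
Finite CP is the ceiling for QR here, by assumption.
*each theorem* is confined to the island and cannot take scope over *several directors*.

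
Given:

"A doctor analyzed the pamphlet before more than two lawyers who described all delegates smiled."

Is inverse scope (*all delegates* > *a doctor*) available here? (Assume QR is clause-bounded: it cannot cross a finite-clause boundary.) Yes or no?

*all delegates* sits inside the relative clause *who described all delegates*, which is itself inside the adjunct *before more than two lawyers who described all delegates smiled*.
Two island boundaries intervene — the relative clause and the adjunct. Either alone would block QR.
So the wide-scope reading for *all delegates* is blocked.

No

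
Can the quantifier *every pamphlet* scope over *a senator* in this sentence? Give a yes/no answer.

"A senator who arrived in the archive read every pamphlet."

The RC *who arrived in the archive* is an island, but *every pamphlet* is not inside it — it is the matrix object, a clausemate of *a senator*.
Clause-internal QR can adjoin the lower DP above the subject, yielding the inverse reading.

Yes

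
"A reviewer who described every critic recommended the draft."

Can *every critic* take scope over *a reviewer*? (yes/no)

No

*every critic* sits inside the relative clause *who described every critic*.
The relative clause forms an island for QR, so the quantifier is confined to the head noun's restrictor.
*every critic* > *a reviewer* would require crossing that boundary, which is illicit.
(Only the surface reading survives: one fixed reviewer with respect to all the relevant critics.)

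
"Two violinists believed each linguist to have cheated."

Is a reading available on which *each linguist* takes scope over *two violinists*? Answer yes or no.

Yes

This is an ECM construction: *each linguist* is the infinitival subject, Case-marked by the matrix verb, and the infinitive is transparent for QR.
Since no island is crossed, the inverse ordering is licensed alongside surface scope.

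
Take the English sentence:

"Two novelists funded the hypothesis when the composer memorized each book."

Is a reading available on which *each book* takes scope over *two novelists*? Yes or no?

No

The target quantifier *each book* is part of the adjunct clause *when the composer memorized each book*.
Adverbial clauses are not L-marked, so they are barriers for QR — the quantifier cannot escape the adjunct.
So *each book* cannot raise high enough to outscope *two novelists*; only the surface ordering *two novelists* > *each book* is available.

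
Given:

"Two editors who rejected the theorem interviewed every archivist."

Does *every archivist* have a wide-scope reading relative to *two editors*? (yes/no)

Yes

*every archivist* sits in the matrix clause, not in the relative clause on *two editors*.
Clause-internal QR can adjoin the lower DP above the subject, yielding the inverse reading.
The sentence is scopally ambiguous between *two editors* > *every archivist* and *every archivist* > *two editors*.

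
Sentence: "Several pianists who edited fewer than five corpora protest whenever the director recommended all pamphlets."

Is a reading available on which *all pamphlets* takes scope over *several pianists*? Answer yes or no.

No

The DP *all pamphlets* is contained in the adjunct clause *whenever the director recommended all pamphlets*.
The adjunct-island constraint bars QR out of an adverbial clause.
*all pamphlets* > *several pianists* would require crossing that boundary, which is illicit.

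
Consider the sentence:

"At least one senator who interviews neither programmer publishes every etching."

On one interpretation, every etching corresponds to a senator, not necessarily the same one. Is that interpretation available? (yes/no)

Yes

The paraphrase describes the scope ordering *every etching* > *at least one senator*.
Although the sentence contains a relative clause (*who interviews neither programmer*), *every etching* is outside it, in the matrix VP.
Clause-internal QR can adjoin the lower DP above the subject, yielding the inverse reading.
The sentence is scopally ambiguous between *at least one senator* > *every etching* and *every etching* > *at least one senator*.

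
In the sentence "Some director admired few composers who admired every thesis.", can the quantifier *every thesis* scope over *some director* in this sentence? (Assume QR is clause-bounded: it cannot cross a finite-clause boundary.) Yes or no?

The target quantifier *every thesis* is part of the relative clause *who admired every thesis* modifying *few composers*.
QR out of a relative clause is ruled out by the relative-clause island constraint.
Hence only narrow scope for *every thesis* (under *some director*) survives.

No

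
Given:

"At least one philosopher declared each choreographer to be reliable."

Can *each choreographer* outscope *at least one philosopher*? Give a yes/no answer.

*each choreographer* is an ECM subject; ECM complements are not islands, and the embedded quantifier may take matrix scope.
QR within a single clause is free, so the lower quantifier may take scope over the higher one.

Yes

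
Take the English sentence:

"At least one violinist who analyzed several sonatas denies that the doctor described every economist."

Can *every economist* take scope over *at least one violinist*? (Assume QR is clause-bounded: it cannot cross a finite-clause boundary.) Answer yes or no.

Structurally, *every economist* is inside the finite complement clause *that the doctor described every economist*.
Finite CP is the ceiling for QR here, by assumption.
*every economist* is confined to the island and cannot take scope over *at least one violinist*.
(Only the surface reading survives: one fixed violinist with respect to all the relevant economists.)

No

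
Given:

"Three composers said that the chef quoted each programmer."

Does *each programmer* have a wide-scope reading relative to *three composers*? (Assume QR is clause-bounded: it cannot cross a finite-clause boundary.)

The target quantifier *each programmer* is part of the finite complement clause *that the chef quoted each programmer*.
With QR restricted to its own tensed clause, the embedded quantifier cannot reach a matrix scope position.
So *each programmer* cannot raise high enough to outscope *three composers*; only the surface ordering *three composers* > *each programmer* is available.

No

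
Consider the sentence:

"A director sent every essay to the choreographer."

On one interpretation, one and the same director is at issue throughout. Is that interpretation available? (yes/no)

That reading corresponds to *a director* > *every essay*.
That is the surface-scope ordering, which is always one of the available readings — island constraints only ever restrict inverse scope.

Yes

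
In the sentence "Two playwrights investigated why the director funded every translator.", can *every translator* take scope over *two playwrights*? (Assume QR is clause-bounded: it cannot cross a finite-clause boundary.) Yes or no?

*every translator* is embedded in the embedded question *why the director funded every translator*.
An indirect question is a wh-island; the filled [Spec,CP] blocks QR across the CP edge.
*every translator* > *two playwrights* would require crossing that boundary, which is illicit.

No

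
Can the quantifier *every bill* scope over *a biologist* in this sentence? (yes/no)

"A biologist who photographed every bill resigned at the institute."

No

*every bill* occurs within the relative clause *who photographed every bill*.
The relative clause forms an island for QR, so the quantifier is confined to the head noun's restrictor.
The inverse ordering *every bill* > *a biologist* is therefore underivable.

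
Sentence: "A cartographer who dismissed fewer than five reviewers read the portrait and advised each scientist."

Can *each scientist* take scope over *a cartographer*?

No

*each scientist* occurs within one conjunct of the coordinate structure (*advised each scientist*).
QR out of a conjunct would have to apply non-ATB, which the CSC forbids.
*each scientist* is confined to the island and cannot take scope over *a cartographer*.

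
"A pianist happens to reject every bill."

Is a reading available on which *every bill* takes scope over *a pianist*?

Yes

*every bill* is inside a raising infinitive, which is transparent to QR (no CP barrier), so it behaves as a matrix argument.
With no island boundary between them, the object can take inverse scope over the subject via ordinary QR within the clause.
Both orderings are possible: *a pianist* > *every bill* and *every bill* > *a pianist*.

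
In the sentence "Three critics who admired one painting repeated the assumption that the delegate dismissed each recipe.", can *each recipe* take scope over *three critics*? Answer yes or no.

*each recipe* sits inside the complex NP *the assumption that the delegate dismissed each recipe*.
The Complex NP Constraint bars QR out of the complement clause of a noun.
There is no licit LF on which *each recipe* c-commands *three critics*.

No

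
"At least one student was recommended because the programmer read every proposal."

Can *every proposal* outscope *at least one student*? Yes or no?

Structurally, *every proposal* is inside the adjunct clause *because the programmer read every proposal*.
Adverbial clauses are not L-marked, so they are barriers for QR — the quantifier cannot escape the adjunct.
The inverse ordering *every proposal* > *at least one student* is therefore underivable.

No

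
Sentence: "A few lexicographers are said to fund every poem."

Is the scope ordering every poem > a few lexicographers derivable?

Yes

*every poem* is inside a raising infinitive, which is transparent to QR (no CP barrier), so it behaves as a matrix argument.
No island intervenes, so both surface and inverse scope are derivable.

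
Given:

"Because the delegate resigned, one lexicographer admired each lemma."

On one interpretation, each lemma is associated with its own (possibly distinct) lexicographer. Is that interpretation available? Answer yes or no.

Yes

That reading corresponds to *each lemma* > *one lexicographer*.
*each lemma* is a matrix argument; the adjunct is an island but the target quantifier is outside it.
Since no island is crossed, the inverse ordering is licensed alongside surface scope.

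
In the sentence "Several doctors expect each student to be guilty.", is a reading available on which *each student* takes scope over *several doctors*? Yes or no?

Yes

*each student* is an ECM subject; ECM complements are not islands, and the embedded quantifier may take matrix scope.
QR within a single clause is free, so the lower quantifier may take scope over the higher one.
Both orderings are possible: *several doctors* > *each student* and *each student* > *several doctors*.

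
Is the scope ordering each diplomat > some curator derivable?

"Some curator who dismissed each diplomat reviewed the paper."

No

The DP *each diplomat* is contained in the relative clause *who dismissed each diplomat*.
QR out of a relative clause is ruled out by the relative-clause island constraint.
So *each diplomat* cannot raise high enough to outscope *some curator*; only the surface ordering *some curator* > *each diplomat* is available.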